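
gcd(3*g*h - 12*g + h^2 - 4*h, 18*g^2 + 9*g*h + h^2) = 3*g + h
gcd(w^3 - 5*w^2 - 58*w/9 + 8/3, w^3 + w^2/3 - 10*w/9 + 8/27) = w^2 + w - 4/9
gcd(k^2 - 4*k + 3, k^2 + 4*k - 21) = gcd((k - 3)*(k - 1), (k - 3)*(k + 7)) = k - 3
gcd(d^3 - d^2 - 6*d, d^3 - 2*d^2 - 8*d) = d^2 + 2*d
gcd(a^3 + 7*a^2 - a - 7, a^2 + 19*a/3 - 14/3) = a + 7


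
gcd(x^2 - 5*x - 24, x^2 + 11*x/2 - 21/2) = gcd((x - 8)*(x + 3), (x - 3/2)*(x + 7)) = 1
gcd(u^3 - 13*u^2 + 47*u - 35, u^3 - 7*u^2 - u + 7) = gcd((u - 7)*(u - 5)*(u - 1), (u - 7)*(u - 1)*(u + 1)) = u^2 - 8*u + 7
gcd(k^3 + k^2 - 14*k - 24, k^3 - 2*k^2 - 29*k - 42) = k^2 + 5*k + 6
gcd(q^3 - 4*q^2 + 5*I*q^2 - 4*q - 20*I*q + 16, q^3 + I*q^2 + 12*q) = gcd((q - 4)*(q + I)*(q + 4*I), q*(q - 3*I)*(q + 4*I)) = q + 4*I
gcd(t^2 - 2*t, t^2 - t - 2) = t - 2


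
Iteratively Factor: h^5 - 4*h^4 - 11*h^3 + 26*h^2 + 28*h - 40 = (h - 1)*(h^4 - 3*h^3 - 14*h^2 + 12*h + 40) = (h - 1)*(h + 2)*(h^3 - 5*h^2 - 4*h + 20) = (h - 1)*(h + 2)^2*(h^2 - 7*h + 10) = (h - 2)*(h - 1)*(h + 2)^2*(h - 5)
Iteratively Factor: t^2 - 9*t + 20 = (t - 5)*(t - 4)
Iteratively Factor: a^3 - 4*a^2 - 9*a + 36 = (a + 3)*(a^2 - 7*a + 12) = (a - 4)*(a + 3)*(a - 3)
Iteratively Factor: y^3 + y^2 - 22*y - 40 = (y + 4)*(y^2 - 3*y - 10) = (y + 2)*(y + 4)*(y - 5)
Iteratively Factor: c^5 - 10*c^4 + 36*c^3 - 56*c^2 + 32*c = (c - 4)*(c^4 - 6*c^3 + 12*c^2 - 8*c) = (c - 4)*(c - 2)*(c^3 - 4*c^2 + 4*c) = (c - 4)*(c - 2)^2*(c^2 - 2*c) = (c - 4)*(c - 2)^3*(c)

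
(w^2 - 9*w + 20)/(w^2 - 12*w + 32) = (w - 5)/(w - 8)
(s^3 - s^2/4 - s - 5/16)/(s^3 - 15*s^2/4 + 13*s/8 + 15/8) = (s + 1/2)/(s - 3)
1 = 1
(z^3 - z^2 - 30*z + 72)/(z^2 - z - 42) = (z^2 - 7*z + 12)/(z - 7)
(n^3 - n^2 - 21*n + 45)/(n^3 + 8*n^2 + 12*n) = (n^3 - n^2 - 21*n + 45)/(n*(n^2 + 8*n + 12))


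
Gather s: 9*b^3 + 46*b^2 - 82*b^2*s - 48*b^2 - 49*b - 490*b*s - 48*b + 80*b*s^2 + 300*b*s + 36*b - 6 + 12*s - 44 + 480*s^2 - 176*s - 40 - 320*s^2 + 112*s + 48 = 9*b^3 - 2*b^2 - 61*b + s^2*(80*b + 160) + s*(-82*b^2 - 190*b - 52) - 42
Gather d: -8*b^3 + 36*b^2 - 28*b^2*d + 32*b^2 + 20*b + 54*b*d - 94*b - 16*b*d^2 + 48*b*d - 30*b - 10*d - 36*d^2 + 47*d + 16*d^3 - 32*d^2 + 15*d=-8*b^3 + 68*b^2 - 104*b + 16*d^3 + d^2*(-16*b - 68) + d*(-28*b^2 + 102*b + 52)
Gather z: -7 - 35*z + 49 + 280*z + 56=245*z + 98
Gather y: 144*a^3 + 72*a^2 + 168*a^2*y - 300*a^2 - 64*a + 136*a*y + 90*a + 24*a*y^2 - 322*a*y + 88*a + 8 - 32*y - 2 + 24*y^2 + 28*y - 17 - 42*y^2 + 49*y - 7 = 144*a^3 - 228*a^2 + 114*a + y^2*(24*a - 18) + y*(168*a^2 - 186*a + 45) - 18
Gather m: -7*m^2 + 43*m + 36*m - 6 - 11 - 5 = -7*m^2 + 79*m - 22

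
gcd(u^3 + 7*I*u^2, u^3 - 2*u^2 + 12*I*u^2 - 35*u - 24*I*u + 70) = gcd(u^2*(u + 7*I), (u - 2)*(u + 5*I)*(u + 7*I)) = u + 7*I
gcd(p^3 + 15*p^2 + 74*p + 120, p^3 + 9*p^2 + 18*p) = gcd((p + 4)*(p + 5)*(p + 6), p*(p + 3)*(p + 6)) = p + 6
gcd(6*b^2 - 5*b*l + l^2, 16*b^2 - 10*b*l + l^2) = 2*b - l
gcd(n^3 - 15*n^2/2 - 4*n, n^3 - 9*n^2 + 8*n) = n^2 - 8*n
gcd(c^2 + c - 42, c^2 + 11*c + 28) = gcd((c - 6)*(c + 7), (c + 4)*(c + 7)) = c + 7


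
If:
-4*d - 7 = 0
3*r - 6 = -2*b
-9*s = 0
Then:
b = 3 - 3*r/2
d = -7/4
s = 0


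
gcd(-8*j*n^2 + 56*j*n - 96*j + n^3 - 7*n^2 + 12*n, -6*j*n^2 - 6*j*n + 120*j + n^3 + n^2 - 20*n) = n - 4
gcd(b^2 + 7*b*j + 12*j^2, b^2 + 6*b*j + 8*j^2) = b + 4*j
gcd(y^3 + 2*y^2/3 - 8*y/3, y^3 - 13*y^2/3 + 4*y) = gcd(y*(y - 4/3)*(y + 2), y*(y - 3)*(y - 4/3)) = y^2 - 4*y/3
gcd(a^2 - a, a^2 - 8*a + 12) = 1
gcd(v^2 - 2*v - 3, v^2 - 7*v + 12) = v - 3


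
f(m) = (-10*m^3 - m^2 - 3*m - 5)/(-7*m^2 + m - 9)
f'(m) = (14*m - 1)*(-10*m^3 - m^2 - 3*m - 5)/(-7*m^2 + m - 9)^2 + (-30*m^2 - 2*m - 3)/(-7*m^2 + m - 9) = 2*(35*m^4 - 10*m^3 + 124*m^2 - 26*m + 16)/(49*m^4 - 14*m^3 + 127*m^2 - 18*m + 81)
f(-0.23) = 0.44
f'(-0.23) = 0.62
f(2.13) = 2.91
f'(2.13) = 1.54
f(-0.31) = 0.39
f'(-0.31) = 0.73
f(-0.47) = 0.25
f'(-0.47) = 0.96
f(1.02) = 1.29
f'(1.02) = 1.25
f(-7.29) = -9.88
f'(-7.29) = 1.45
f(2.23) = 3.07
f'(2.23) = 1.54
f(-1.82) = -1.69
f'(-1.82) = 1.59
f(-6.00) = -8.00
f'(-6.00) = 1.46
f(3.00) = 4.25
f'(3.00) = 1.52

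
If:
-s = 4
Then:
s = -4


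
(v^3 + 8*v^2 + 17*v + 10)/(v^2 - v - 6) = (v^2 + 6*v + 5)/(v - 3)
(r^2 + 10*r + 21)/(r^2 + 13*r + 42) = (r + 3)/(r + 6)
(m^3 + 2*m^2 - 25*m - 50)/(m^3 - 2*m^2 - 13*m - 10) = (m + 5)/(m + 1)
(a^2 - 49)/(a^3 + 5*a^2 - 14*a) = (a - 7)/(a*(a - 2))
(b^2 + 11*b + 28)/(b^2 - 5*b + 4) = (b^2 + 11*b + 28)/(b^2 - 5*b + 4)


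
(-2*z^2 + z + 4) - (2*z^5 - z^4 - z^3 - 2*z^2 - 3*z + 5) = -2*z^5 + z^4 + z^3 + 4*z - 1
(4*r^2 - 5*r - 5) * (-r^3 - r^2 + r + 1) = -4*r^5 + r^4 + 14*r^3 + 4*r^2 - 10*r - 5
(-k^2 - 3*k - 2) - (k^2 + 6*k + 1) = -2*k^2 - 9*k - 3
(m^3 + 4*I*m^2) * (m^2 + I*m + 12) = m^5 + 5*I*m^4 + 8*m^3 + 48*I*m^2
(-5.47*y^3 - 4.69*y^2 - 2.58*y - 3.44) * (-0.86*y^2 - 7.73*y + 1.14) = 4.7042*y^5 + 46.3165*y^4 + 32.2367*y^3 + 17.5552*y^2 + 23.65*y - 3.9216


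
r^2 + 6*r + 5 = (r + 1)*(r + 5)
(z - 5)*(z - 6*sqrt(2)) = z^2 - 6*sqrt(2)*z - 5*z + 30*sqrt(2)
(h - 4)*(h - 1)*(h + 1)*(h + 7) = h^4 + 3*h^3 - 29*h^2 - 3*h + 28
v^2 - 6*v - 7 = (v - 7)*(v + 1)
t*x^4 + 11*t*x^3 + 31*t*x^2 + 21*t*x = x*(x + 3)*(x + 7)*(t*x + t)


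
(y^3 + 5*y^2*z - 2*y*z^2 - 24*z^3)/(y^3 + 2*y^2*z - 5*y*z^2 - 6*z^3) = (y + 4*z)/(y + z)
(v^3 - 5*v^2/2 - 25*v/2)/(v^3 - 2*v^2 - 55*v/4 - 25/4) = 2*v/(2*v + 1)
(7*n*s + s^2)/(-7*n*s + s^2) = (7*n + s)/(-7*n + s)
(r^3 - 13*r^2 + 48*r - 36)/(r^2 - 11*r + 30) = (r^2 - 7*r + 6)/(r - 5)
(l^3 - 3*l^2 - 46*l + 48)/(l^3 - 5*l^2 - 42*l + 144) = (l - 1)/(l - 3)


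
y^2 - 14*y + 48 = (y - 8)*(y - 6)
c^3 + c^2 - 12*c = c*(c - 3)*(c + 4)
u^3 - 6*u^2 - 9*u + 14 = (u - 7)*(u - 1)*(u + 2)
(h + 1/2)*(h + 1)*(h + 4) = h^3 + 11*h^2/2 + 13*h/2 + 2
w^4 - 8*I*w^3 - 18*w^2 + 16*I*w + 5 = (w - 5*I)*(w - I)^3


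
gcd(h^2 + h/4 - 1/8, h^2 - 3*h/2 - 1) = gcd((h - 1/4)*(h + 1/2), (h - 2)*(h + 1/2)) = h + 1/2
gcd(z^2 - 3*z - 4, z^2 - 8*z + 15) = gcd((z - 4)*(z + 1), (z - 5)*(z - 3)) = 1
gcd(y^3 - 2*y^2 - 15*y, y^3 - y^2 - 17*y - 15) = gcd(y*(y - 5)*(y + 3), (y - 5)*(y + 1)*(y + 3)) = y^2 - 2*y - 15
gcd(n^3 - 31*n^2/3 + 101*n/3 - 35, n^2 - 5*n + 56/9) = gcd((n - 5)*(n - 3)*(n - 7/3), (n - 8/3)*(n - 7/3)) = n - 7/3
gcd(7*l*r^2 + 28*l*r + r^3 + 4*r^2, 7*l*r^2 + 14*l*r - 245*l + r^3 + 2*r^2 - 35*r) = 7*l + r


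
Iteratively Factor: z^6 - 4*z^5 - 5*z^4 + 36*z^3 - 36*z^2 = (z + 3)*(z^5 - 7*z^4 + 16*z^3 - 12*z^2) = (z - 3)*(z + 3)*(z^4 - 4*z^3 + 4*z^2) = z*(z - 3)*(z + 3)*(z^3 - 4*z^2 + 4*z) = z*(z - 3)*(z - 2)*(z + 3)*(z^2 - 2*z) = z^2*(z - 3)*(z - 2)*(z + 3)*(z - 2)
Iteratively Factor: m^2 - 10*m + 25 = (m - 5)*(m - 5)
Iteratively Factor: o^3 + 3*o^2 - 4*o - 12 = (o - 2)*(o^2 + 5*o + 6) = (o - 2)*(o + 3)*(o + 2)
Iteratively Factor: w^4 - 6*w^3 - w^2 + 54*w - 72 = (w - 4)*(w^3 - 2*w^2 - 9*w + 18) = (w - 4)*(w - 2)*(w^2 - 9) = (w - 4)*(w - 3)*(w - 2)*(w + 3)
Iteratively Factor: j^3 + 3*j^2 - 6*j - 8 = (j + 4)*(j^2 - j - 2) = (j - 2)*(j + 4)*(j + 1)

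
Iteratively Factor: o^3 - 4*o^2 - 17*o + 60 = (o - 3)*(o^2 - o - 20) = (o - 3)*(o + 4)*(o - 5)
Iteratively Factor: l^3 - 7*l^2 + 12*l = (l - 4)*(l^2 - 3*l) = l*(l - 4)*(l - 3)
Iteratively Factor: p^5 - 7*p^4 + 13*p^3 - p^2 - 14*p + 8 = (p + 1)*(p^4 - 8*p^3 + 21*p^2 - 22*p + 8) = (p - 2)*(p + 1)*(p^3 - 6*p^2 + 9*p - 4) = (p - 2)*(p - 1)*(p + 1)*(p^2 - 5*p + 4) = (p - 4)*(p - 2)*(p - 1)*(p + 1)*(p - 1)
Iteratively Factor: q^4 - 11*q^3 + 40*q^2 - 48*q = (q)*(q^3 - 11*q^2 + 40*q - 48) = q*(q - 3)*(q^2 - 8*q + 16) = q*(q - 4)*(q - 3)*(q - 4)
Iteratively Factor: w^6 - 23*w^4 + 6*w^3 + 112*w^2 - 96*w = (w)*(w^5 - 23*w^3 + 6*w^2 + 112*w - 96) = w*(w - 4)*(w^4 + 4*w^3 - 7*w^2 - 22*w + 24) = w*(w - 4)*(w + 4)*(w^3 - 7*w + 6) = w*(w - 4)*(w + 3)*(w + 4)*(w^2 - 3*w + 2) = w*(w - 4)*(w - 1)*(w + 3)*(w + 4)*(w - 2)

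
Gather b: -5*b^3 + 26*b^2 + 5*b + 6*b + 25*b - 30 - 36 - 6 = -5*b^3 + 26*b^2 + 36*b - 72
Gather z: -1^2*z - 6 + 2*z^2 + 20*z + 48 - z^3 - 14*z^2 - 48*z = -z^3 - 12*z^2 - 29*z + 42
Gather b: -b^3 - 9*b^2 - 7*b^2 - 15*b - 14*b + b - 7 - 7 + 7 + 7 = -b^3 - 16*b^2 - 28*b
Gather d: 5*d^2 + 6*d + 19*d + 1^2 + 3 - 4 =5*d^2 + 25*d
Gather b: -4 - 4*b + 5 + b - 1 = -3*b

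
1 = 1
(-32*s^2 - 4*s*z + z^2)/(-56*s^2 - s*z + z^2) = (4*s + z)/(7*s + z)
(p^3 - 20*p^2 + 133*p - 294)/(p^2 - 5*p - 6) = (p^2 - 14*p + 49)/(p + 1)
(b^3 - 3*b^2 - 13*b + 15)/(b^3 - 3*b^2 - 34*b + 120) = (b^2 + 2*b - 3)/(b^2 + 2*b - 24)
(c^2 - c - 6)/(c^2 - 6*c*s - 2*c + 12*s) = (c^2 - c - 6)/(c^2 - 6*c*s - 2*c + 12*s)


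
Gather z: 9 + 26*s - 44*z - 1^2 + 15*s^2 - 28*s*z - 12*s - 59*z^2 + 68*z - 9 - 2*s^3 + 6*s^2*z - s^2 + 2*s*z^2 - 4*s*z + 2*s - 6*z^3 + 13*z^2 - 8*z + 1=-2*s^3 + 14*s^2 + 16*s - 6*z^3 + z^2*(2*s - 46) + z*(6*s^2 - 32*s + 16)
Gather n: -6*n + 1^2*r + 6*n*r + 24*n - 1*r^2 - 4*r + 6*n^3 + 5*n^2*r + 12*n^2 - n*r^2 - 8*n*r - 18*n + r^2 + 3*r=6*n^3 + n^2*(5*r + 12) + n*(-r^2 - 2*r)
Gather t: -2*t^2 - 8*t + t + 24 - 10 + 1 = -2*t^2 - 7*t + 15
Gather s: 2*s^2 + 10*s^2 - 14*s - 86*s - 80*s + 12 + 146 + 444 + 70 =12*s^2 - 180*s + 672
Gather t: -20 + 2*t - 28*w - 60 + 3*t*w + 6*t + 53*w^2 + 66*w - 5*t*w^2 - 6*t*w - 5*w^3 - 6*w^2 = t*(-5*w^2 - 3*w + 8) - 5*w^3 + 47*w^2 + 38*w - 80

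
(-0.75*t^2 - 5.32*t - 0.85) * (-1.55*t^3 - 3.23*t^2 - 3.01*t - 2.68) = 1.1625*t^5 + 10.6685*t^4 + 20.7586*t^3 + 20.7687*t^2 + 16.8161*t + 2.278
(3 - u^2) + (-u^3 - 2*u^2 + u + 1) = -u^3 - 3*u^2 + u + 4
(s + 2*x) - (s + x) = x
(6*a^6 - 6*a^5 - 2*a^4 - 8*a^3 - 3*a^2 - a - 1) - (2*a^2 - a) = 6*a^6 - 6*a^5 - 2*a^4 - 8*a^3 - 5*a^2 - 1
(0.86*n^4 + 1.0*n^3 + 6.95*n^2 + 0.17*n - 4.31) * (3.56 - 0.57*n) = -0.4902*n^5 + 2.4916*n^4 - 0.4015*n^3 + 24.6451*n^2 + 3.0619*n - 15.3436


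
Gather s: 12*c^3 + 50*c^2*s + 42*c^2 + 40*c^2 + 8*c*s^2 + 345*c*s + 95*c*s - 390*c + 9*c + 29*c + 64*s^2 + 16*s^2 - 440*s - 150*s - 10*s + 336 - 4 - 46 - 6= 12*c^3 + 82*c^2 - 352*c + s^2*(8*c + 80) + s*(50*c^2 + 440*c - 600) + 280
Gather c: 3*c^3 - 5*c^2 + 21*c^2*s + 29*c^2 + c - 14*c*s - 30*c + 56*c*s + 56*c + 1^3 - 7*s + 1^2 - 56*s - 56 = 3*c^3 + c^2*(21*s + 24) + c*(42*s + 27) - 63*s - 54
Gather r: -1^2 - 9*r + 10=9 - 9*r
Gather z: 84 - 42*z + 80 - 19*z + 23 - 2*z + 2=189 - 63*z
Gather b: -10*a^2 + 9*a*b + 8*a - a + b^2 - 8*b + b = -10*a^2 + 7*a + b^2 + b*(9*a - 7)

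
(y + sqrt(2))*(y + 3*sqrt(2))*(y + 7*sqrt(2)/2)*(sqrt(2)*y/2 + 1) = sqrt(2)*y^4/2 + 17*y^3/2 + 49*sqrt(2)*y^2/2 + 55*y + 21*sqrt(2)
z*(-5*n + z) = -5*n*z + z^2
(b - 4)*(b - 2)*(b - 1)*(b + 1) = b^4 - 6*b^3 + 7*b^2 + 6*b - 8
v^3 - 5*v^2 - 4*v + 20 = (v - 5)*(v - 2)*(v + 2)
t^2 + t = t*(t + 1)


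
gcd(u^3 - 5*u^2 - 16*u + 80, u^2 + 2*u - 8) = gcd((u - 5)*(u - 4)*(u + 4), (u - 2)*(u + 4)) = u + 4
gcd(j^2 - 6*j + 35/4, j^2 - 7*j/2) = j - 7/2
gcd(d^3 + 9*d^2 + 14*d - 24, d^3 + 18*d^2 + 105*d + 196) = d + 4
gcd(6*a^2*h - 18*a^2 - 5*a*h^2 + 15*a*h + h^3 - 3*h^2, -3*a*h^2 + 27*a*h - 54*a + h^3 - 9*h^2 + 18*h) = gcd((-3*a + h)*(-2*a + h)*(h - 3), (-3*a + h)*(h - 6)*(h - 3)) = 3*a*h - 9*a - h^2 + 3*h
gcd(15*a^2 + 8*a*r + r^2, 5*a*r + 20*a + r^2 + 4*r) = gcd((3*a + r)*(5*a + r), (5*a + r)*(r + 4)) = 5*a + r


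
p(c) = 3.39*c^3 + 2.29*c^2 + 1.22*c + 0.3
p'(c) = 10.17*c^2 + 4.58*c + 1.22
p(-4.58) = -282.94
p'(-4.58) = 193.57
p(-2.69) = -52.40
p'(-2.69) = 62.49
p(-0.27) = 0.07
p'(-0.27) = 0.72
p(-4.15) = -207.62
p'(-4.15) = 157.37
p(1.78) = 28.85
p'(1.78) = 41.60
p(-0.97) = -1.82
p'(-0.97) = 6.35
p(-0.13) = 0.17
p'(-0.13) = 0.80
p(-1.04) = -2.31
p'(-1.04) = 7.46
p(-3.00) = -74.28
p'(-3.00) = 79.01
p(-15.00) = -10944.00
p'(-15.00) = 2220.77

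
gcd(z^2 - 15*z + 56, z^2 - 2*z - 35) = z - 7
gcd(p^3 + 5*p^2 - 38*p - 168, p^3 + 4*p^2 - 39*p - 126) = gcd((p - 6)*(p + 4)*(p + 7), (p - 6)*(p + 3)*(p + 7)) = p^2 + p - 42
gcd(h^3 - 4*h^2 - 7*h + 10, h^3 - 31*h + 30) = h^2 - 6*h + 5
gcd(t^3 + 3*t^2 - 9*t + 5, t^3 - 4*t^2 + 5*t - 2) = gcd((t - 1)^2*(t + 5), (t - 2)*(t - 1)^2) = t^2 - 2*t + 1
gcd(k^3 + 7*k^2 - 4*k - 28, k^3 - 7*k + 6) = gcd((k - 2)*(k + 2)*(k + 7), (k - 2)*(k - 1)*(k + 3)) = k - 2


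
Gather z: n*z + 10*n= n*z + 10*n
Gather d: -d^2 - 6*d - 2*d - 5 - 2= -d^2 - 8*d - 7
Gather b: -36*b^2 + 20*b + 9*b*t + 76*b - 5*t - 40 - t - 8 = -36*b^2 + b*(9*t + 96) - 6*t - 48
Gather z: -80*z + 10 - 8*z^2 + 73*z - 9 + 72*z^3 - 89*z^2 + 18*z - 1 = 72*z^3 - 97*z^2 + 11*z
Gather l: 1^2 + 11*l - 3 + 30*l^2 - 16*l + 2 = 30*l^2 - 5*l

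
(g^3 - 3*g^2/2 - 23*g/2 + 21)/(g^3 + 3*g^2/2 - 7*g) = (g - 3)/g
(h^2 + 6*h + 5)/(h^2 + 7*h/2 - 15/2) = 2*(h + 1)/(2*h - 3)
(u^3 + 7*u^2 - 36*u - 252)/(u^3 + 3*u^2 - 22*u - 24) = (u^2 + u - 42)/(u^2 - 3*u - 4)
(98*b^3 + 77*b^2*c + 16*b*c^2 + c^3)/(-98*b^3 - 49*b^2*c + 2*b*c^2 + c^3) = (-7*b - c)/(7*b - c)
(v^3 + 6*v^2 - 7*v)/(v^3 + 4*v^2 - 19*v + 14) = v/(v - 2)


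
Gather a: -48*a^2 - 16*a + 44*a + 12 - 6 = -48*a^2 + 28*a + 6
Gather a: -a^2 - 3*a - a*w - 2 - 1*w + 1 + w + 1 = -a^2 + a*(-w - 3)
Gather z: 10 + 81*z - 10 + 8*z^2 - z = 8*z^2 + 80*z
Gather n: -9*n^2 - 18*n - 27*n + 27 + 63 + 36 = -9*n^2 - 45*n + 126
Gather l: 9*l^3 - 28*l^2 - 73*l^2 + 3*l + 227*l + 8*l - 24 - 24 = 9*l^3 - 101*l^2 + 238*l - 48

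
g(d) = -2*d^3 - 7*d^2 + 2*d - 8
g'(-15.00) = -1138.00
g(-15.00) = 5137.00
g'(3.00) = -94.00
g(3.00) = -119.00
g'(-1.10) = 10.14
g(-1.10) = -16.01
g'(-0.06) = 2.82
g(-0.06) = -8.14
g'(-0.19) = 4.44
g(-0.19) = -8.62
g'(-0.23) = 4.90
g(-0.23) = -8.81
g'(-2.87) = -7.24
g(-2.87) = -24.12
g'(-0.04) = 2.55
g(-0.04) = -8.09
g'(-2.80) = -5.84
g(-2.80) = -24.58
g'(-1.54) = 9.33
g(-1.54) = -20.38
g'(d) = -6*d^2 - 14*d + 2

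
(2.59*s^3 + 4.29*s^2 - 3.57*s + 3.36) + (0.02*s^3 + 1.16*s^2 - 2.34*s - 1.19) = 2.61*s^3 + 5.45*s^2 - 5.91*s + 2.17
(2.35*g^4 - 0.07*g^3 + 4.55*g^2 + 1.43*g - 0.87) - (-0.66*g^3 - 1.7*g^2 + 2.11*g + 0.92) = 2.35*g^4 + 0.59*g^3 + 6.25*g^2 - 0.68*g - 1.79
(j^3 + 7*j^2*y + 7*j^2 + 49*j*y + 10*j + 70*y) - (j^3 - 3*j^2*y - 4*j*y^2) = 10*j^2*y + 7*j^2 + 4*j*y^2 + 49*j*y + 10*j + 70*y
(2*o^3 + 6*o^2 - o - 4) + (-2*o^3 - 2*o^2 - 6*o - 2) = 4*o^2 - 7*o - 6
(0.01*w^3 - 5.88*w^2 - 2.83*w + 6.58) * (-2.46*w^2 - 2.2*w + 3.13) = -0.0246*w^5 + 14.4428*w^4 + 19.9291*w^3 - 28.3652*w^2 - 23.3339*w + 20.5954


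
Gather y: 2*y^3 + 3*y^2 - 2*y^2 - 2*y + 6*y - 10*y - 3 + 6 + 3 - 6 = 2*y^3 + y^2 - 6*y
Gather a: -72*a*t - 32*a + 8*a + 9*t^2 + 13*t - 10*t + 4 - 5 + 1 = a*(-72*t - 24) + 9*t^2 + 3*t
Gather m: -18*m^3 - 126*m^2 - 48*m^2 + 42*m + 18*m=-18*m^3 - 174*m^2 + 60*m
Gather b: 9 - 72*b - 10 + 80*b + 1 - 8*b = 0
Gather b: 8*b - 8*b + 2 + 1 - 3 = 0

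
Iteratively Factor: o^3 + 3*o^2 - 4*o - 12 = (o + 3)*(o^2 - 4) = (o + 2)*(o + 3)*(o - 2)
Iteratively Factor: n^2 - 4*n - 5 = (n + 1)*(n - 5)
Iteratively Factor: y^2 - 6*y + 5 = (y - 1)*(y - 5)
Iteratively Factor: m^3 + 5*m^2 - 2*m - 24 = (m - 2)*(m^2 + 7*m + 12) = (m - 2)*(m + 3)*(m + 4)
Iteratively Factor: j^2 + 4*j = (j)*(j + 4)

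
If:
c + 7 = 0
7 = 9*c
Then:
No Solution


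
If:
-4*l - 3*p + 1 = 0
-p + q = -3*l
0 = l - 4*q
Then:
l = 4/55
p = 13/55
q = 1/55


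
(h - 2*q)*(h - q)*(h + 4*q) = h^3 + h^2*q - 10*h*q^2 + 8*q^3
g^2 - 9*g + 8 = (g - 8)*(g - 1)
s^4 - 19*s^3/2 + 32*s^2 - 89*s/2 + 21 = (s - 7/2)*(s - 3)*(s - 2)*(s - 1)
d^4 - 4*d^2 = d^2*(d - 2)*(d + 2)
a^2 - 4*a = a*(a - 4)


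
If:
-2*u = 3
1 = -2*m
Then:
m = -1/2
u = -3/2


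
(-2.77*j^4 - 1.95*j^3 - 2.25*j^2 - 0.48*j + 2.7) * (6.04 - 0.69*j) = 1.9113*j^5 - 15.3853*j^4 - 10.2255*j^3 - 13.2588*j^2 - 4.7622*j + 16.308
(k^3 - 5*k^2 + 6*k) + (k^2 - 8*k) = k^3 - 4*k^2 - 2*k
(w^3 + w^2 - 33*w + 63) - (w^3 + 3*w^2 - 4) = -2*w^2 - 33*w + 67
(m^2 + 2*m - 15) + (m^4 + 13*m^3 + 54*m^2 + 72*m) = m^4 + 13*m^3 + 55*m^2 + 74*m - 15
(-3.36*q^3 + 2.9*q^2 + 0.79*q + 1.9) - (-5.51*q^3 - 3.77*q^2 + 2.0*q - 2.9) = 2.15*q^3 + 6.67*q^2 - 1.21*q + 4.8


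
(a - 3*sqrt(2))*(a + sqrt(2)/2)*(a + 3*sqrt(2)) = a^3 + sqrt(2)*a^2/2 - 18*a - 9*sqrt(2)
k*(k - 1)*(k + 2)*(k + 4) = k^4 + 5*k^3 + 2*k^2 - 8*k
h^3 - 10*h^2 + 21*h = h*(h - 7)*(h - 3)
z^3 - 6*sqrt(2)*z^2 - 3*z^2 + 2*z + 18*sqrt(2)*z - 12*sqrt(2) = (z - 2)*(z - 1)*(z - 6*sqrt(2))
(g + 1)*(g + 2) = g^2 + 3*g + 2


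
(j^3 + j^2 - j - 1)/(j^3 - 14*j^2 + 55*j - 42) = (j^2 + 2*j + 1)/(j^2 - 13*j + 42)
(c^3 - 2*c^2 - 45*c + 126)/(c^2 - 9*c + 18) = c + 7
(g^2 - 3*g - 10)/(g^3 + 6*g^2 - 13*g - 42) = (g - 5)/(g^2 + 4*g - 21)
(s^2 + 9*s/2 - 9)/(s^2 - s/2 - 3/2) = (s + 6)/(s + 1)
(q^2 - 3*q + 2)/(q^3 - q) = (q - 2)/(q*(q + 1))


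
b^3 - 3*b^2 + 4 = (b - 2)^2*(b + 1)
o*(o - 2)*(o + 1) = o^3 - o^2 - 2*o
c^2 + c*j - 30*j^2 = (c - 5*j)*(c + 6*j)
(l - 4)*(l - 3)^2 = l^3 - 10*l^2 + 33*l - 36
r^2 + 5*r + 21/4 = (r + 3/2)*(r + 7/2)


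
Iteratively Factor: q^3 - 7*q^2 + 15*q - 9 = (q - 3)*(q^2 - 4*q + 3) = (q - 3)*(q - 1)*(q - 3)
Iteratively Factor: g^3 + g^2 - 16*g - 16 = (g + 4)*(g^2 - 3*g - 4) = (g - 4)*(g + 4)*(g + 1)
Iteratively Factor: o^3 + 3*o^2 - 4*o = (o - 1)*(o^2 + 4*o) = o*(o - 1)*(o + 4)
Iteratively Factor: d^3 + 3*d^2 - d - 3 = (d - 1)*(d^2 + 4*d + 3) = (d - 1)*(d + 1)*(d + 3)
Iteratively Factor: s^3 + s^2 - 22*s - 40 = (s - 5)*(s^2 + 6*s + 8) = (s - 5)*(s + 4)*(s + 2)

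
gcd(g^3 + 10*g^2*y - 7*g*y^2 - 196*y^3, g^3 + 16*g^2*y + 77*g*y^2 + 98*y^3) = g^2 + 14*g*y + 49*y^2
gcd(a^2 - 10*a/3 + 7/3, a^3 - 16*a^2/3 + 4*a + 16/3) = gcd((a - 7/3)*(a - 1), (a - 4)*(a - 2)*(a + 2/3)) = 1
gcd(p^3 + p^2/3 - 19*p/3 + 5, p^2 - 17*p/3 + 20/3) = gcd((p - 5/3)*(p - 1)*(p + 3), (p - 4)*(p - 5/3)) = p - 5/3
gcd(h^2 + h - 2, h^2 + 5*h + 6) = h + 2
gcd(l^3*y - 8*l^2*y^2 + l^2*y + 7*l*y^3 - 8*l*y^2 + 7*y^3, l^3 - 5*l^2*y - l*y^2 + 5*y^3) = -l + y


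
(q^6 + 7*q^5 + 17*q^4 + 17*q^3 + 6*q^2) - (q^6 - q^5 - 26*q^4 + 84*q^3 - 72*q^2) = 8*q^5 + 43*q^4 - 67*q^3 + 78*q^2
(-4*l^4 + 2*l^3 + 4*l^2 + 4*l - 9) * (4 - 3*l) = 12*l^5 - 22*l^4 - 4*l^3 + 4*l^2 + 43*l - 36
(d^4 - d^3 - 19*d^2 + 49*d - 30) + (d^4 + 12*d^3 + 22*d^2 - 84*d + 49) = 2*d^4 + 11*d^3 + 3*d^2 - 35*d + 19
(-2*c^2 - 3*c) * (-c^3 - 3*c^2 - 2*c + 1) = 2*c^5 + 9*c^4 + 13*c^3 + 4*c^2 - 3*c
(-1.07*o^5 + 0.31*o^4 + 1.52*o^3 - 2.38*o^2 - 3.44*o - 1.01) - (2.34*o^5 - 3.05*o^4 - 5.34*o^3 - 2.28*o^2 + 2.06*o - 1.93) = -3.41*o^5 + 3.36*o^4 + 6.86*o^3 - 0.1*o^2 - 5.5*o + 0.92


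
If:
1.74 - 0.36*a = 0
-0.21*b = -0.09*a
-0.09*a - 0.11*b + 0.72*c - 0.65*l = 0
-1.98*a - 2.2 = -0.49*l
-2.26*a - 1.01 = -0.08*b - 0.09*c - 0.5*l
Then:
No Solution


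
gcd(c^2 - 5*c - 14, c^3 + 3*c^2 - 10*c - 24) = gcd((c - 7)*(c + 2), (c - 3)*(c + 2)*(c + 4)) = c + 2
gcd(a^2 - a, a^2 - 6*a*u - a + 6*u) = a - 1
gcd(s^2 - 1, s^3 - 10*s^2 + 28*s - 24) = 1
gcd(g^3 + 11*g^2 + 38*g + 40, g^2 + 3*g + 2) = g + 2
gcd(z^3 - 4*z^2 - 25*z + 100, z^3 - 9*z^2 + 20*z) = z^2 - 9*z + 20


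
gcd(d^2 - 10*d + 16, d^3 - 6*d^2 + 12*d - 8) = d - 2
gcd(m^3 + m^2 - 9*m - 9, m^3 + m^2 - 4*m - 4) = m + 1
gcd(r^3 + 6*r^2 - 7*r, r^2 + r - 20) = 1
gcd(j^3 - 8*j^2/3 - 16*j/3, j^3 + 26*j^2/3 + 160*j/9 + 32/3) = j + 4/3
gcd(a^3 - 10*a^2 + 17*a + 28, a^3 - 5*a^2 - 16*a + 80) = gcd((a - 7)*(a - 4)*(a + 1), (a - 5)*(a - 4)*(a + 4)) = a - 4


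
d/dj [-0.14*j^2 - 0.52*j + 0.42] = -0.28*j - 0.52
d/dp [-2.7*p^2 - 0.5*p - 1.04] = -5.4*p - 0.5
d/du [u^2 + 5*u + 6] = 2*u + 5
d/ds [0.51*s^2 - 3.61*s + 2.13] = 1.02*s - 3.61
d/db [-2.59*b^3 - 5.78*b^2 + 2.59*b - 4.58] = -7.77*b^2 - 11.56*b + 2.59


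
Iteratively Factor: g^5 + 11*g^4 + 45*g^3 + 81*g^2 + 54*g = (g + 3)*(g^4 + 8*g^3 + 21*g^2 + 18*g) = (g + 3)^2*(g^3 + 5*g^2 + 6*g) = (g + 2)*(g + 3)^2*(g^2 + 3*g) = g*(g + 2)*(g + 3)^2*(g + 3)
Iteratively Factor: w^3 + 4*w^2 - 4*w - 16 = (w - 2)*(w^2 + 6*w + 8) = (w - 2)*(w + 2)*(w + 4)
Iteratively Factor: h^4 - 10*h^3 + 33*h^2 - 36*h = (h - 3)*(h^3 - 7*h^2 + 12*h) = (h - 3)^2*(h^2 - 4*h) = h*(h - 3)^2*(h - 4)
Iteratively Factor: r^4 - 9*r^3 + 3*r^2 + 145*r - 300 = (r + 4)*(r^3 - 13*r^2 + 55*r - 75) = (r - 5)*(r + 4)*(r^2 - 8*r + 15) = (r - 5)^2*(r + 4)*(r - 3)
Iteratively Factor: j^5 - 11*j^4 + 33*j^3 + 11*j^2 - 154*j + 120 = (j - 1)*(j^4 - 10*j^3 + 23*j^2 + 34*j - 120) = (j - 1)*(j + 2)*(j^3 - 12*j^2 + 47*j - 60) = (j - 3)*(j - 1)*(j + 2)*(j^2 - 9*j + 20) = (j - 5)*(j - 3)*(j - 1)*(j + 2)*(j - 4)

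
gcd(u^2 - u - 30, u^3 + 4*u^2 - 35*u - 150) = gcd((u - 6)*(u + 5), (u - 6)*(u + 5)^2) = u^2 - u - 30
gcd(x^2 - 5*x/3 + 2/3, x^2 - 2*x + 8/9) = x - 2/3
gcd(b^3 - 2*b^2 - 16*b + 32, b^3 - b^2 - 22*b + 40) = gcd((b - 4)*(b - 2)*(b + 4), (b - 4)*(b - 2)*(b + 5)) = b^2 - 6*b + 8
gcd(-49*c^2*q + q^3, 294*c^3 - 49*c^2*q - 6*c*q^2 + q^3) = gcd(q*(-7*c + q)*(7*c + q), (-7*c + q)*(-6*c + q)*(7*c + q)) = -49*c^2 + q^2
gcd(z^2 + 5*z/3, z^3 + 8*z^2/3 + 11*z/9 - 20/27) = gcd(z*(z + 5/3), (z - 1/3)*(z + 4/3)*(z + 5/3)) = z + 5/3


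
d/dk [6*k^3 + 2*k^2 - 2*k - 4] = 18*k^2 + 4*k - 2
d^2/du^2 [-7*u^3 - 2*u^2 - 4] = -42*u - 4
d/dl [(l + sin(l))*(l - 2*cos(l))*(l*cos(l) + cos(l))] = (l + 1)*(l + sin(l))*(2*sin(l) + 1)*cos(l) + (l + 1)*(l - 2*cos(l))*(cos(l) + 1)*cos(l) - (l + sin(l))*(l - 2*cos(l))*(l*sin(l) - sqrt(2)*cos(l + pi/4))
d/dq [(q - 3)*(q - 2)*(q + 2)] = 3*q^2 - 6*q - 4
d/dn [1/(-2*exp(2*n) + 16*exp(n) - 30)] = (exp(n) - 4)*exp(n)/(exp(2*n) - 8*exp(n) + 15)^2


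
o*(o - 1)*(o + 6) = o^3 + 5*o^2 - 6*o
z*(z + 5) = z^2 + 5*z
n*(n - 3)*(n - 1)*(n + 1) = n^4 - 3*n^3 - n^2 + 3*n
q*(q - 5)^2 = q^3 - 10*q^2 + 25*q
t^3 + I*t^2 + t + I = (t - I)*(t + I)^2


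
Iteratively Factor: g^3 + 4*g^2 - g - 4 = (g + 1)*(g^2 + 3*g - 4) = (g + 1)*(g + 4)*(g - 1)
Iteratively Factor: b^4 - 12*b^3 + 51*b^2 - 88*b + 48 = (b - 4)*(b^3 - 8*b^2 + 19*b - 12) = (b - 4)*(b - 3)*(b^2 - 5*b + 4) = (b - 4)*(b - 3)*(b - 1)*(b - 4)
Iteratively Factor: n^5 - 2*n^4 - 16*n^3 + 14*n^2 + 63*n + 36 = (n + 1)*(n^4 - 3*n^3 - 13*n^2 + 27*n + 36) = (n - 4)*(n + 1)*(n^3 + n^2 - 9*n - 9) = (n - 4)*(n - 3)*(n + 1)*(n^2 + 4*n + 3) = (n - 4)*(n - 3)*(n + 1)*(n + 3)*(n + 1)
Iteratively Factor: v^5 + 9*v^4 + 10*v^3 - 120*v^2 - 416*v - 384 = (v + 2)*(v^4 + 7*v^3 - 4*v^2 - 112*v - 192) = (v + 2)*(v + 3)*(v^3 + 4*v^2 - 16*v - 64) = (v + 2)*(v + 3)*(v + 4)*(v^2 - 16) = (v - 4)*(v + 2)*(v + 3)*(v + 4)*(v + 4)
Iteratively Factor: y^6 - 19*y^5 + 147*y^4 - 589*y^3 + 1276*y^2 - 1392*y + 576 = (y - 3)*(y^5 - 16*y^4 + 99*y^3 - 292*y^2 + 400*y - 192) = (y - 3)^2*(y^4 - 13*y^3 + 60*y^2 - 112*y + 64) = (y - 4)*(y - 3)^2*(y^3 - 9*y^2 + 24*y - 16) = (y - 4)*(y - 3)^2*(y - 1)*(y^2 - 8*y + 16) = (y - 4)^2*(y - 3)^2*(y - 1)*(y - 4)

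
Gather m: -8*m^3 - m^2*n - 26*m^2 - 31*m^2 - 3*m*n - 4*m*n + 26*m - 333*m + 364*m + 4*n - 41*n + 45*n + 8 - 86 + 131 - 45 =-8*m^3 + m^2*(-n - 57) + m*(57 - 7*n) + 8*n + 8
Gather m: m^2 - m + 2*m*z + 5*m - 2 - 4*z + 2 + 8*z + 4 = m^2 + m*(2*z + 4) + 4*z + 4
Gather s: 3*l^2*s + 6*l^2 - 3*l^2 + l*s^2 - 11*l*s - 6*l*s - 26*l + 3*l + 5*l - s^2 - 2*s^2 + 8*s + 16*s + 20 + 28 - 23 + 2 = 3*l^2 - 18*l + s^2*(l - 3) + s*(3*l^2 - 17*l + 24) + 27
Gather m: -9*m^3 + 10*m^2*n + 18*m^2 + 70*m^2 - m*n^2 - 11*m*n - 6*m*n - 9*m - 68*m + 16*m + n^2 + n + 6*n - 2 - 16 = -9*m^3 + m^2*(10*n + 88) + m*(-n^2 - 17*n - 61) + n^2 + 7*n - 18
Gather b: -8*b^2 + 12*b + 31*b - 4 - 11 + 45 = -8*b^2 + 43*b + 30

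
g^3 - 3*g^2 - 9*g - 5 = (g - 5)*(g + 1)^2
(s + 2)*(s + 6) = s^2 + 8*s + 12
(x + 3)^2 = x^2 + 6*x + 9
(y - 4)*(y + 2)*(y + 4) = y^3 + 2*y^2 - 16*y - 32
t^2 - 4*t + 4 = (t - 2)^2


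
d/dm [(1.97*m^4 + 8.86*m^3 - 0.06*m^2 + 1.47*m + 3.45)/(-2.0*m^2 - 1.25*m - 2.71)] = (-7.88*m^5 - 25.1075*m^4 - 43.5048*m^3 - 69.0168*m^2 + 14.1252*m + 0.3288)/(4.0*m^4 + 5.0*m^3 + 12.4025*m^2 + 6.775*m + 7.3441)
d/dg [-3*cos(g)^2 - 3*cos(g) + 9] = 3*sin(g) + 3*sin(2*g)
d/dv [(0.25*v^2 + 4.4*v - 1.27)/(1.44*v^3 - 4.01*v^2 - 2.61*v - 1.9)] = (-0.36*v^4 - 12.672*v^3 + 22.4779*v^2 - 11.1354*v - 11.6747)/(2.0736*v^6 - 11.5488*v^5 + 8.5633*v^4 + 15.4602*v^3 + 22.0501*v^2 + 9.918*v + 3.61)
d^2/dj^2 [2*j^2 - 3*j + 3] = 4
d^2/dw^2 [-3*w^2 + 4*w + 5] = -6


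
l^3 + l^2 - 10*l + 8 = (l - 2)*(l - 1)*(l + 4)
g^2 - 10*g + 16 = (g - 8)*(g - 2)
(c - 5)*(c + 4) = c^2 - c - 20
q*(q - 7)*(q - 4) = q^3 - 11*q^2 + 28*q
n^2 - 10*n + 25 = (n - 5)^2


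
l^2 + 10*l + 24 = (l + 4)*(l + 6)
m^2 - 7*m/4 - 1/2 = (m - 2)*(m + 1/4)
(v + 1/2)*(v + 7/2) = v^2 + 4*v + 7/4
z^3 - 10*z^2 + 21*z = z*(z - 7)*(z - 3)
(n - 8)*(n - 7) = n^2 - 15*n + 56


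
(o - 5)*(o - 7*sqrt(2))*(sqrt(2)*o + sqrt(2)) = sqrt(2)*o^3 - 14*o^2 - 4*sqrt(2)*o^2 - 5*sqrt(2)*o + 56*o + 70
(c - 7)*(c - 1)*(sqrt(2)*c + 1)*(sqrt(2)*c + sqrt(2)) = 2*c^4 - 14*c^3 + sqrt(2)*c^3 - 7*sqrt(2)*c^2 - 2*c^2 - sqrt(2)*c + 14*c + 7*sqrt(2)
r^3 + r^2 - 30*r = r*(r - 5)*(r + 6)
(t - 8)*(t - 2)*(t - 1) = t^3 - 11*t^2 + 26*t - 16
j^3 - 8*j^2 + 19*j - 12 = (j - 4)*(j - 3)*(j - 1)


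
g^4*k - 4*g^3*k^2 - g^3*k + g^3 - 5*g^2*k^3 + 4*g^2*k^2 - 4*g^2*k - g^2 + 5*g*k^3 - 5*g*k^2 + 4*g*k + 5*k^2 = (g - 1)*(g - 5*k)*(g + k)*(g*k + 1)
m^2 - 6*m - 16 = (m - 8)*(m + 2)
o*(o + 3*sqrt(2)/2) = o^2 + 3*sqrt(2)*o/2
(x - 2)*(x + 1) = x^2 - x - 2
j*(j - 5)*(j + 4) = j^3 - j^2 - 20*j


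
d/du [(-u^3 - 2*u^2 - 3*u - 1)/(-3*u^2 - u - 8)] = (3*u^4 + 2*u^3 + 17*u^2 + 26*u + 23)/(9*u^4 + 6*u^3 + 49*u^2 + 16*u + 64)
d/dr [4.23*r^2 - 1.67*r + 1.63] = 8.46*r - 1.67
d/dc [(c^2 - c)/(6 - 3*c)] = (-c^2 + 4*c - 2)/(3*(c^2 - 4*c + 4))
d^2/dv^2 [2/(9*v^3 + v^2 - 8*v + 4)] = 4*(-(27*v + 1)*(9*v^3 + v^2 - 8*v + 4) + (27*v^2 + 2*v - 8)^2)/(9*v^3 + v^2 - 8*v + 4)^3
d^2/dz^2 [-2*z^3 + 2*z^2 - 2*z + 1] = 4 - 12*z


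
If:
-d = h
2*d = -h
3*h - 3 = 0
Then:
No Solution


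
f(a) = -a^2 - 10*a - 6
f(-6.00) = 18.00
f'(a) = -2*a - 10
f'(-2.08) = -5.84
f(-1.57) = 7.24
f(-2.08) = 10.47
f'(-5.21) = 0.42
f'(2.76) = -15.52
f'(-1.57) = -6.86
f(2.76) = -41.22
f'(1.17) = -12.34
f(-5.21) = 18.96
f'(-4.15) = -1.70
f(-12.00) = -30.00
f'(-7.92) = 5.84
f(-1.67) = 7.91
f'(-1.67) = -6.66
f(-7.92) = 10.47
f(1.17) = -19.07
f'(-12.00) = 14.00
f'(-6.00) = 2.00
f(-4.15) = 18.28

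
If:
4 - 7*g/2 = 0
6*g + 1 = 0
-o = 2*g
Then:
No Solution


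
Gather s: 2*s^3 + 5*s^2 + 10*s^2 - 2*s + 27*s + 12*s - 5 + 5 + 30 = 2*s^3 + 15*s^2 + 37*s + 30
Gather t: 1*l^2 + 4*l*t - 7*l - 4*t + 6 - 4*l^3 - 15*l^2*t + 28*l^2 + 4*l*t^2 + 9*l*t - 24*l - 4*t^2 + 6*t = -4*l^3 + 29*l^2 - 31*l + t^2*(4*l - 4) + t*(-15*l^2 + 13*l + 2) + 6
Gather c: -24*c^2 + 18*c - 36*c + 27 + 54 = -24*c^2 - 18*c + 81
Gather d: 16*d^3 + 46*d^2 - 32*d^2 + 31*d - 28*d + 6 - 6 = 16*d^3 + 14*d^2 + 3*d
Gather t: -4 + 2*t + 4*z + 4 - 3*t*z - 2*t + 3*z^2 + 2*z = -3*t*z + 3*z^2 + 6*z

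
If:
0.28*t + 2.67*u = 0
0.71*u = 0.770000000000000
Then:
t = -10.34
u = 1.08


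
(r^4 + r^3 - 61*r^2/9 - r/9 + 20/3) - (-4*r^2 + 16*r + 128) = r^4 + r^3 - 25*r^2/9 - 145*r/9 - 364/3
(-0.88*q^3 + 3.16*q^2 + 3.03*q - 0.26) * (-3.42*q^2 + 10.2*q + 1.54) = 3.0096*q^5 - 19.7832*q^4 + 20.5142*q^3 + 36.6616*q^2 + 2.0142*q - 0.4004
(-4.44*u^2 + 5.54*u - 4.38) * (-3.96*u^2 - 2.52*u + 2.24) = 17.5824*u^4 - 10.7496*u^3 - 6.5616*u^2 + 23.4472*u - 9.8112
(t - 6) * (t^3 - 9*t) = t^4 - 6*t^3 - 9*t^2 + 54*t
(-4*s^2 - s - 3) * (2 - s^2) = 4*s^4 + s^3 - 5*s^2 - 2*s - 6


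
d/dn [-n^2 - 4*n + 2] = -2*n - 4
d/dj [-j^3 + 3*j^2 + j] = -3*j^2 + 6*j + 1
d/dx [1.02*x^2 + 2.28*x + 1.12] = 2.04*x + 2.28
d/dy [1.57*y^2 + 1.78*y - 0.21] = 3.14*y + 1.78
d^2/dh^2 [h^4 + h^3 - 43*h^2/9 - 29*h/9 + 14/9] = 12*h^2 + 6*h - 86/9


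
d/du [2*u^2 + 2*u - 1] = 4*u + 2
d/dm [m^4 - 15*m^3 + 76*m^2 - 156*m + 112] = 4*m^3 - 45*m^2 + 152*m - 156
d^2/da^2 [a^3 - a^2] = 6*a - 2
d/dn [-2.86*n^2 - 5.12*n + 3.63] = -5.72*n - 5.12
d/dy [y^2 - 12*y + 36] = 2*y - 12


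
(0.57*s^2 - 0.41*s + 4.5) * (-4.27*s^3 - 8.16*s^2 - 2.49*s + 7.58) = -2.4339*s^5 - 2.9005*s^4 - 17.2887*s^3 - 31.3785*s^2 - 14.3128*s + 34.11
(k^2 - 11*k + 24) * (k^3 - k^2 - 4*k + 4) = k^5 - 12*k^4 + 31*k^3 + 24*k^2 - 140*k + 96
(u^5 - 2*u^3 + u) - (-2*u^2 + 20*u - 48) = u^5 - 2*u^3 + 2*u^2 - 19*u + 48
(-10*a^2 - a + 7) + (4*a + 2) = -10*a^2 + 3*a + 9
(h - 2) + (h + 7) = 2*h + 5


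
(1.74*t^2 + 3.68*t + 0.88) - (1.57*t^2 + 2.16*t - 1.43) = 0.17*t^2 + 1.52*t + 2.31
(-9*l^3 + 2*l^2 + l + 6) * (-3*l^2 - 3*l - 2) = 27*l^5 + 21*l^4 + 9*l^3 - 25*l^2 - 20*l - 12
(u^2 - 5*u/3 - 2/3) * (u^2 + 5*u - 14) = u^4 + 10*u^3/3 - 23*u^2 + 20*u + 28/3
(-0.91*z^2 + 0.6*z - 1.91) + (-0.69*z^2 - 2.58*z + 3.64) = -1.6*z^2 - 1.98*z + 1.73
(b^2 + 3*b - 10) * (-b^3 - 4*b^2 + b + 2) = -b^5 - 7*b^4 - b^3 + 45*b^2 - 4*b - 20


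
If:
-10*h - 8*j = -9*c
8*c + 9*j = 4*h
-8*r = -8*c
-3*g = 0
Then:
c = r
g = 0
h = 145*r/122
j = -22*r/61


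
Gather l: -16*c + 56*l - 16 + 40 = -16*c + 56*l + 24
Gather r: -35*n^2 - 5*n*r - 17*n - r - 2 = -35*n^2 - 17*n + r*(-5*n - 1) - 2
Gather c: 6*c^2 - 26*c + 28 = 6*c^2 - 26*c + 28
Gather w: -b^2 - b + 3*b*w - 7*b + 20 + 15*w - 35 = -b^2 - 8*b + w*(3*b + 15) - 15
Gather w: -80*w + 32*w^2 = 32*w^2 - 80*w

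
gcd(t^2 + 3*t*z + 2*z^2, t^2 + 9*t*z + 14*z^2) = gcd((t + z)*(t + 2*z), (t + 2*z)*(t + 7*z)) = t + 2*z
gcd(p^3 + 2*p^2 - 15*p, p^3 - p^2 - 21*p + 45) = p^2 + 2*p - 15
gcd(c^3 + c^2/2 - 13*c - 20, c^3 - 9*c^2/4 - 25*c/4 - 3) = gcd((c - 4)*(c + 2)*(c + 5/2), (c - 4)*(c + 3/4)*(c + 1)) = c - 4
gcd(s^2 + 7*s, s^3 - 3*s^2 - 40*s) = s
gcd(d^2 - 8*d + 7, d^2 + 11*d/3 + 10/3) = 1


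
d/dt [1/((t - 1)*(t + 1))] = -2*t/(t^4 - 2*t^2 + 1)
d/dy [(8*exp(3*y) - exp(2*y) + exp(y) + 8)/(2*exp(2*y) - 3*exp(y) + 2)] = (16*exp(4*y) - 48*exp(3*y) + 49*exp(2*y) - 36*exp(y) + 26)*exp(y)/(4*exp(4*y) - 12*exp(3*y) + 17*exp(2*y) - 12*exp(y) + 4)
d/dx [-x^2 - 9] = -2*x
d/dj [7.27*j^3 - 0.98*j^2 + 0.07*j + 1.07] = 21.81*j^2 - 1.96*j + 0.07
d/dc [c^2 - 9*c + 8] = 2*c - 9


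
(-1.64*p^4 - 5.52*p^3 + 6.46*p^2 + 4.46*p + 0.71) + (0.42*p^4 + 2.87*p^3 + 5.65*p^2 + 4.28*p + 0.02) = -1.22*p^4 - 2.65*p^3 + 12.11*p^2 + 8.74*p + 0.73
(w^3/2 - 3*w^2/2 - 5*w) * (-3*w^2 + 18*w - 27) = -3*w^5/2 + 27*w^4/2 - 51*w^3/2 - 99*w^2/2 + 135*w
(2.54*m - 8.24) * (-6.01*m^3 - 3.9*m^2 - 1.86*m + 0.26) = -15.2654*m^4 + 39.6164*m^3 + 27.4116*m^2 + 15.9868*m - 2.1424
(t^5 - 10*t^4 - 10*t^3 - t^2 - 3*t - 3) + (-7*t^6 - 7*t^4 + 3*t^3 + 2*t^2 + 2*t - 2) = -7*t^6 + t^5 - 17*t^4 - 7*t^3 + t^2 - t - 5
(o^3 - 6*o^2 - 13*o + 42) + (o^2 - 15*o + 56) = o^3 - 5*o^2 - 28*o + 98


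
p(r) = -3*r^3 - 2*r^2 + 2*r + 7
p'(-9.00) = -691.00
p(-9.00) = 2014.00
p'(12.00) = -1342.00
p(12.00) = -5441.00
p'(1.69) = -30.46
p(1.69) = -9.81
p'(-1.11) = -4.65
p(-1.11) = 6.42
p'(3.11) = -97.49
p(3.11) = -96.36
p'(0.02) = 1.92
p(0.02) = 7.04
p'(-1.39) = -9.83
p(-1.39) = 8.41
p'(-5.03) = -205.59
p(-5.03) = 328.13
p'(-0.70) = 0.39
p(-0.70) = 5.65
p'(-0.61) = 1.09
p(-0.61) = 5.72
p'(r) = -9*r^2 - 4*r + 2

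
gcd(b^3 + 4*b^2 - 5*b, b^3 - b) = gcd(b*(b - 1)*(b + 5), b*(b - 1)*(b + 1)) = b^2 - b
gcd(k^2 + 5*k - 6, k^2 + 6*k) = k + 6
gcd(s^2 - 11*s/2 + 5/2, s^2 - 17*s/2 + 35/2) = s - 5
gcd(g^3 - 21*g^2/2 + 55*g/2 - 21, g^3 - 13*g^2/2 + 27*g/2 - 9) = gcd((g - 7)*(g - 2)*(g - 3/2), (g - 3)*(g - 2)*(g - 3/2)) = g^2 - 7*g/2 + 3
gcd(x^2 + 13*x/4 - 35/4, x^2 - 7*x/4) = x - 7/4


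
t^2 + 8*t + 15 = (t + 3)*(t + 5)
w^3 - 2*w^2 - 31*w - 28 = (w - 7)*(w + 1)*(w + 4)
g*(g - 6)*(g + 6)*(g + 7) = g^4 + 7*g^3 - 36*g^2 - 252*g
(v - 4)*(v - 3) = v^2 - 7*v + 12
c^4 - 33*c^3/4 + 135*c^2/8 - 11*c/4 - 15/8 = (c - 5)*(c - 3)*(c - 1/2)*(c + 1/4)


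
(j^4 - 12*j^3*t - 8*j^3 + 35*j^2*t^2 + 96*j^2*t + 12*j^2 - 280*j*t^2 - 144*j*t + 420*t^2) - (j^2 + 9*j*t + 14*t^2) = j^4 - 12*j^3*t - 8*j^3 + 35*j^2*t^2 + 96*j^2*t + 11*j^2 - 280*j*t^2 - 153*j*t + 406*t^2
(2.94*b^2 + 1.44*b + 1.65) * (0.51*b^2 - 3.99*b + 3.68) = 1.4994*b^4 - 10.9962*b^3 + 5.9151*b^2 - 1.2843*b + 6.072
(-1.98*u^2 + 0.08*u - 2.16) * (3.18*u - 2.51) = -6.2964*u^3 + 5.2242*u^2 - 7.0696*u + 5.4216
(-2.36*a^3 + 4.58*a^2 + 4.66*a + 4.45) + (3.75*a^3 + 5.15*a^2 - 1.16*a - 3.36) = 1.39*a^3 + 9.73*a^2 + 3.5*a + 1.09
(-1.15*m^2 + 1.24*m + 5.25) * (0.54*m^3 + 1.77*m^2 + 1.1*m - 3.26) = -0.621*m^5 - 1.3659*m^4 + 3.7648*m^3 + 14.4055*m^2 + 1.7326*m - 17.115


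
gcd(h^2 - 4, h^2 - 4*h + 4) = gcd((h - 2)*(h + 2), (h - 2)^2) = h - 2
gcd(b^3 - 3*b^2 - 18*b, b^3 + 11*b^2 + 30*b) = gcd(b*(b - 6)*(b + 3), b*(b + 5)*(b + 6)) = b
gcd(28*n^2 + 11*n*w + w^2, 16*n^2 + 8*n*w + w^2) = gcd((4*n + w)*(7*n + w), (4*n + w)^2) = 4*n + w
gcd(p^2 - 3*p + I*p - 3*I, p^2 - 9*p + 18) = p - 3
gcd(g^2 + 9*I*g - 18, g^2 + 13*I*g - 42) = g + 6*I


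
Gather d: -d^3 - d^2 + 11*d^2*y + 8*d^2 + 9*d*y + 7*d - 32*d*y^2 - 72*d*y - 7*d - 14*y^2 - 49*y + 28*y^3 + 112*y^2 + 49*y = -d^3 + d^2*(11*y + 7) + d*(-32*y^2 - 63*y) + 28*y^3 + 98*y^2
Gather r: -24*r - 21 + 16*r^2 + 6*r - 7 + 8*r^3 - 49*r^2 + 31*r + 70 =8*r^3 - 33*r^2 + 13*r + 42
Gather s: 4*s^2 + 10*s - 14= 4*s^2 + 10*s - 14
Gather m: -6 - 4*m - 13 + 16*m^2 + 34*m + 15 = 16*m^2 + 30*m - 4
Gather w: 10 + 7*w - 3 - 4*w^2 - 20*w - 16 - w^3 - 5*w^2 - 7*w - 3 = -w^3 - 9*w^2 - 20*w - 12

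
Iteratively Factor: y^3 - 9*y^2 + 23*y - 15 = (y - 3)*(y^2 - 6*y + 5) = (y - 5)*(y - 3)*(y - 1)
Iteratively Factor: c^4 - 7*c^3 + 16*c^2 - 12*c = (c - 3)*(c^3 - 4*c^2 + 4*c) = (c - 3)*(c - 2)*(c^2 - 2*c) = (c - 3)*(c - 2)^2*(c)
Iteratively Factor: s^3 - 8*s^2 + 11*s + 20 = (s + 1)*(s^2 - 9*s + 20) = (s - 4)*(s + 1)*(s - 5)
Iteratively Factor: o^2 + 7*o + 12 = (o + 4)*(o + 3)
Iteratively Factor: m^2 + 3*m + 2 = (m + 1)*(m + 2)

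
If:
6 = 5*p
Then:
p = 6/5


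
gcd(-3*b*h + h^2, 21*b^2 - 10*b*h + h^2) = 3*b - h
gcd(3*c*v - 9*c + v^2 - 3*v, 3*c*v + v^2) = 3*c + v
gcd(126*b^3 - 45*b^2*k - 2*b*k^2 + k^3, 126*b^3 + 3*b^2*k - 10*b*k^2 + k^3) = 6*b - k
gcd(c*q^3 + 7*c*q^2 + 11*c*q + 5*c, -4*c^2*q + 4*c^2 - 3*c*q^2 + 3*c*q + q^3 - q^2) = 1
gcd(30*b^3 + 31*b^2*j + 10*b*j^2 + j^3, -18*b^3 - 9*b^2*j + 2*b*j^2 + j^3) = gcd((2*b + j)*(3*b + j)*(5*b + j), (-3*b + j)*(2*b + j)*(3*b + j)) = 6*b^2 + 5*b*j + j^2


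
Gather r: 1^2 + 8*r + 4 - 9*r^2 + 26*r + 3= -9*r^2 + 34*r + 8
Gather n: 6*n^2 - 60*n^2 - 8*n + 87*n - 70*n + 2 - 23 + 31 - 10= -54*n^2 + 9*n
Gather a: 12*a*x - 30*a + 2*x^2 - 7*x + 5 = a*(12*x - 30) + 2*x^2 - 7*x + 5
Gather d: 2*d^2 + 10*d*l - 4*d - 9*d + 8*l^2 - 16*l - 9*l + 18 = 2*d^2 + d*(10*l - 13) + 8*l^2 - 25*l + 18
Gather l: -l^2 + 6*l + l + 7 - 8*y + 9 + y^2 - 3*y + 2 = -l^2 + 7*l + y^2 - 11*y + 18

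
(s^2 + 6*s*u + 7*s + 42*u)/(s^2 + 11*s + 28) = (s + 6*u)/(s + 4)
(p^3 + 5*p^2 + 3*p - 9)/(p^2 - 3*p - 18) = (p^2 + 2*p - 3)/(p - 6)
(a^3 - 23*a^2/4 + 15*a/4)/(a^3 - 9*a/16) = 4*(a - 5)/(4*a + 3)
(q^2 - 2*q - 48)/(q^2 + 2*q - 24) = (q - 8)/(q - 4)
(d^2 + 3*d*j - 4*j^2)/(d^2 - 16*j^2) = (d - j)/(d - 4*j)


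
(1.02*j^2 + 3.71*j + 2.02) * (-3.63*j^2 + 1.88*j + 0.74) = -3.7026*j^4 - 11.5497*j^3 + 0.396999999999999*j^2 + 6.543*j + 1.4948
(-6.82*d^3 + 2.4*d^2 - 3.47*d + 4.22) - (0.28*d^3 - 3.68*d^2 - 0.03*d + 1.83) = -7.1*d^3 + 6.08*d^2 - 3.44*d + 2.39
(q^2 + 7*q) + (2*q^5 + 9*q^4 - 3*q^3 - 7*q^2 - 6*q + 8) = 2*q^5 + 9*q^4 - 3*q^3 - 6*q^2 + q + 8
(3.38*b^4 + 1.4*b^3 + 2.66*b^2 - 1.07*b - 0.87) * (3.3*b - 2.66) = 11.154*b^5 - 4.3708*b^4 + 5.054*b^3 - 10.6066*b^2 - 0.0247999999999995*b + 2.3142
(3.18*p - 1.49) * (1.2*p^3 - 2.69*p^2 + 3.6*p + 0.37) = 3.816*p^4 - 10.3422*p^3 + 15.4561*p^2 - 4.1874*p - 0.5513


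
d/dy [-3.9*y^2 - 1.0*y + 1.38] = -7.8*y - 1.0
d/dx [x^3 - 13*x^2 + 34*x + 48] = 3*x^2 - 26*x + 34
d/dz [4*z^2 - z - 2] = 8*z - 1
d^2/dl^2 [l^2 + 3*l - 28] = 2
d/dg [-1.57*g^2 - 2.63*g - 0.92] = -3.14*g - 2.63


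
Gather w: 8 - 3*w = 8 - 3*w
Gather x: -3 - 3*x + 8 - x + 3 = 8 - 4*x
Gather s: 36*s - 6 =36*s - 6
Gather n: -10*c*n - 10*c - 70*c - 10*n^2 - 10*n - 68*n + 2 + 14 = -80*c - 10*n^2 + n*(-10*c - 78) + 16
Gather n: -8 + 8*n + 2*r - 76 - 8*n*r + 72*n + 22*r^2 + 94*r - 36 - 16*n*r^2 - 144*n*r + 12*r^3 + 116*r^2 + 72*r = n*(-16*r^2 - 152*r + 80) + 12*r^3 + 138*r^2 + 168*r - 120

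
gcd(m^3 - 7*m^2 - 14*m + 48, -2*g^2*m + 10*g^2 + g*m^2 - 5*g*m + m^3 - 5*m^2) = 1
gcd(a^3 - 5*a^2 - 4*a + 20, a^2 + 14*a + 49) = 1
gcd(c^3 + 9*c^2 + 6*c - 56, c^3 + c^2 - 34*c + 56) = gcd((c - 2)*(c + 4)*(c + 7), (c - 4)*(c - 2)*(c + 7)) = c^2 + 5*c - 14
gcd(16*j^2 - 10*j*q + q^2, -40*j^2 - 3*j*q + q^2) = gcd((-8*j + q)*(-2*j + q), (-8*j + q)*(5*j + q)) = -8*j + q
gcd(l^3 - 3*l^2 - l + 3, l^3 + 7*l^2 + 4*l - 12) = l - 1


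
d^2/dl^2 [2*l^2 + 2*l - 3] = 4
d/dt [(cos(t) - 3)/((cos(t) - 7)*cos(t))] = (sin(t) + 21*sin(t)/cos(t)^2 - 6*tan(t))/(cos(t) - 7)^2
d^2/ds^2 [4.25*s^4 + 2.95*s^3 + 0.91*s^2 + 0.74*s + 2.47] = 51.0*s^2 + 17.7*s + 1.82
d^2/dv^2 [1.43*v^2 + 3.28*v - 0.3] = 2.86000000000000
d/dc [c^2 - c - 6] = 2*c - 1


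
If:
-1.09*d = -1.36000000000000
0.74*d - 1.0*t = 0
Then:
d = 1.25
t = 0.92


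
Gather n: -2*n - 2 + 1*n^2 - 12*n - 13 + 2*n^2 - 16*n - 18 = 3*n^2 - 30*n - 33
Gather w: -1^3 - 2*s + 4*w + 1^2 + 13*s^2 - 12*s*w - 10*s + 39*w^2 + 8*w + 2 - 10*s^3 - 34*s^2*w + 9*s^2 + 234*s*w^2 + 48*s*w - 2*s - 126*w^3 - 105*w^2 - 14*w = -10*s^3 + 22*s^2 - 14*s - 126*w^3 + w^2*(234*s - 66) + w*(-34*s^2 + 36*s - 2) + 2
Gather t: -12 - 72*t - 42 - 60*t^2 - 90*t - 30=-60*t^2 - 162*t - 84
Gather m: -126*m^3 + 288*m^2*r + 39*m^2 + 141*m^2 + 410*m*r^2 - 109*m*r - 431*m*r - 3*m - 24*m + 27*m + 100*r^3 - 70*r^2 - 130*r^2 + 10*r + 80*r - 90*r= -126*m^3 + m^2*(288*r + 180) + m*(410*r^2 - 540*r) + 100*r^3 - 200*r^2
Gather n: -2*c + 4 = 4 - 2*c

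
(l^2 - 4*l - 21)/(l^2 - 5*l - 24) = (l - 7)/(l - 8)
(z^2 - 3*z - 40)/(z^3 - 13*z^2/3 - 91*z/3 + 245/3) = 3*(z - 8)/(3*z^2 - 28*z + 49)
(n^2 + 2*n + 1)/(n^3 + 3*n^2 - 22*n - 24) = (n + 1)/(n^2 + 2*n - 24)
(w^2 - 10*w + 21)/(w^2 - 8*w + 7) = (w - 3)/(w - 1)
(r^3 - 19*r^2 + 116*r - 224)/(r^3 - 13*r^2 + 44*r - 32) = (r - 7)/(r - 1)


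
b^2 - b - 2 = (b - 2)*(b + 1)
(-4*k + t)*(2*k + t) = -8*k^2 - 2*k*t + t^2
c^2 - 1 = (c - 1)*(c + 1)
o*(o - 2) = o^2 - 2*o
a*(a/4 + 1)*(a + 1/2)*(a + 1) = a^4/4 + 11*a^3/8 + 13*a^2/8 + a/2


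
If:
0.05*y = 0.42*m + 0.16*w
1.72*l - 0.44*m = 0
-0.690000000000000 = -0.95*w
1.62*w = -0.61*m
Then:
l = -0.49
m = -1.93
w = 0.73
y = -13.88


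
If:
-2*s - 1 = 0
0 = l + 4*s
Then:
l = 2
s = -1/2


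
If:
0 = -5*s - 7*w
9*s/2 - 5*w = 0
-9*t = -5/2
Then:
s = 0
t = 5/18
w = 0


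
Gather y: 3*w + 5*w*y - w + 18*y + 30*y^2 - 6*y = 2*w + 30*y^2 + y*(5*w + 12)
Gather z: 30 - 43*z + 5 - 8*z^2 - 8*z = -8*z^2 - 51*z + 35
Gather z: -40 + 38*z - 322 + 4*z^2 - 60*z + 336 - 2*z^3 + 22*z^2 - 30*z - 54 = -2*z^3 + 26*z^2 - 52*z - 80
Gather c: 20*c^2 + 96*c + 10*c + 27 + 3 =20*c^2 + 106*c + 30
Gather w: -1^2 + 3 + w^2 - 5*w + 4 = w^2 - 5*w + 6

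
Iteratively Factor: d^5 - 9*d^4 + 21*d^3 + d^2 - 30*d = (d - 2)*(d^4 - 7*d^3 + 7*d^2 + 15*d) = (d - 3)*(d - 2)*(d^3 - 4*d^2 - 5*d) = (d - 3)*(d - 2)*(d + 1)*(d^2 - 5*d) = d*(d - 3)*(d - 2)*(d + 1)*(d - 5)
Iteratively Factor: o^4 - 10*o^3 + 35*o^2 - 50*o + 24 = (o - 4)*(o^3 - 6*o^2 + 11*o - 6) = (o - 4)*(o - 1)*(o^2 - 5*o + 6) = (o - 4)*(o - 3)*(o - 1)*(o - 2)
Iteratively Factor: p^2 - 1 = (p - 1)*(p + 1)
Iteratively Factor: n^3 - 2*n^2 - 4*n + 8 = (n + 2)*(n^2 - 4*n + 4) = (n - 2)*(n + 2)*(n - 2)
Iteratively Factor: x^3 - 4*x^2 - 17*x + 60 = (x + 4)*(x^2 - 8*x + 15) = (x - 3)*(x + 4)*(x - 5)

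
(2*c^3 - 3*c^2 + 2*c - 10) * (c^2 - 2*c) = 2*c^5 - 7*c^4 + 8*c^3 - 14*c^2 + 20*c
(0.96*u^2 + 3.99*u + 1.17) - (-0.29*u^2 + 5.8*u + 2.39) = 1.25*u^2 - 1.81*u - 1.22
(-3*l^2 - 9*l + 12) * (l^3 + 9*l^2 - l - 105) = -3*l^5 - 36*l^4 - 66*l^3 + 432*l^2 + 933*l - 1260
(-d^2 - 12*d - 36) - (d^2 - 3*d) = -2*d^2 - 9*d - 36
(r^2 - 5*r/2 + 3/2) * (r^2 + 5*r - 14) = r^4 + 5*r^3/2 - 25*r^2 + 85*r/2 - 21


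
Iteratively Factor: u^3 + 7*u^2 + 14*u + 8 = (u + 1)*(u^2 + 6*u + 8) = (u + 1)*(u + 4)*(u + 2)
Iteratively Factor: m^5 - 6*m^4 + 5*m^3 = (m - 5)*(m^4 - m^3) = m*(m - 5)*(m^3 - m^2) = m^2*(m - 5)*(m^2 - m) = m^3*(m - 5)*(m - 1)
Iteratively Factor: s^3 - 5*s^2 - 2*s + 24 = (s - 4)*(s^2 - s - 6) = (s - 4)*(s + 2)*(s - 3)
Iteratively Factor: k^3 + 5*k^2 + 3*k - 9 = (k + 3)*(k^2 + 2*k - 3) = (k + 3)^2*(k - 1)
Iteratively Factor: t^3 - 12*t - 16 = (t - 4)*(t^2 + 4*t + 4) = (t - 4)*(t + 2)*(t + 2)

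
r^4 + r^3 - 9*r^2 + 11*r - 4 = (r - 1)^3*(r + 4)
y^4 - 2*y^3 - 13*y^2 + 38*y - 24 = (y - 3)*(y - 2)*(y - 1)*(y + 4)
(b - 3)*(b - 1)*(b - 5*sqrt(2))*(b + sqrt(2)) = b^4 - 4*sqrt(2)*b^3 - 4*b^3 - 7*b^2 + 16*sqrt(2)*b^2 - 12*sqrt(2)*b + 40*b - 30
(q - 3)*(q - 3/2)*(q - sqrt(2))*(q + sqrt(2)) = q^4 - 9*q^3/2 + 5*q^2/2 + 9*q - 9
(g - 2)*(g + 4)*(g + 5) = g^3 + 7*g^2 + 2*g - 40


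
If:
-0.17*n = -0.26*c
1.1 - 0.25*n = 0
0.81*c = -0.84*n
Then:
No Solution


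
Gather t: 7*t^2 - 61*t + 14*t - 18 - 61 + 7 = 7*t^2 - 47*t - 72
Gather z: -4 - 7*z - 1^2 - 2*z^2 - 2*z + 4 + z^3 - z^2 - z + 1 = z^3 - 3*z^2 - 10*z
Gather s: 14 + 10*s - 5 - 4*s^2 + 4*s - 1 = -4*s^2 + 14*s + 8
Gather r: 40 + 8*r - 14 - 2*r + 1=6*r + 27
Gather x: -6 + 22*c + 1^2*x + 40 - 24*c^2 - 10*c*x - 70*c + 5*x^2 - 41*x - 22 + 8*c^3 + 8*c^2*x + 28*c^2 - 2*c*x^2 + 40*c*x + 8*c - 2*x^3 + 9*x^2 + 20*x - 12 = 8*c^3 + 4*c^2 - 40*c - 2*x^3 + x^2*(14 - 2*c) + x*(8*c^2 + 30*c - 20)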